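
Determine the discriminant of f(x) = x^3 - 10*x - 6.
Δ = 3028

For a depressed cubic x^3 + p x + q the discriminant is Δ = -4 p^3 - 27 q^2 = -4*(-10)^3 - 27*(-6)^2 = 4000 - 972 = 3028.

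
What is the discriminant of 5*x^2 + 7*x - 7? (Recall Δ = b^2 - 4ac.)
Δ = 189

For a quadratic a x^2 + b x + c the discriminant is Δ = b^2 - 4ac = (7)^2 - 4*(5)*(-7) = 49 - (-140) = 189.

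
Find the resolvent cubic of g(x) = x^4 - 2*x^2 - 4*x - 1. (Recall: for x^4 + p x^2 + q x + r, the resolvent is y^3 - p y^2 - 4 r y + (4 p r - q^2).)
h(y) = y^3 + 2*y^2 + 4*y - 8

Identify coefficients: p = -2, q = -4, r = -1.
Plug into h(y) = y^3 - p y^2 - 4 r y + (4 p r - q^2):
  h(y) = y^3 - (-2) y^2 - 4*(-1) y + (4*(-2)*(-1) - (-4)^2)
       = y^3 + (2) y^2 + (4) y + (-8).
Simplifying: h(y) = y^3 + 2*y^2 + 4*y - 8.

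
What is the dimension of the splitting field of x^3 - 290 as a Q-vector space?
[K:Q] = 6

x^3 - 290 has one real root r = 290^(1/3) and two complex roots r*zeta_3, r*zeta_3^2 where zeta_3 = e^(2*pi*i/3). The splitting field is Q(r, zeta_3). [Q(r):Q] = 3 and [Q(zeta_3):Q] = 2 with gcd = 1, so [Q(r, zeta_3):Q] = 3 * 2 = 6.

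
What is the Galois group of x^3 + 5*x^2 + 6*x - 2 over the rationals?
Gal(K/Q) = S_3 (symmetric group of order 6)

Compute the discriminant of x^3 + (5)*x^2 + (6)*x + (-2): Δ = -152. Since Δ is not a rational square, the Galois group is not contained in A_3; it must be the full S_3 (irreducibility of the cubic rules out anything smaller).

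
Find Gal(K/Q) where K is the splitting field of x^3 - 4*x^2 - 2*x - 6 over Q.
Gal(K/Q) = S_3 (symmetric group of order 6)

Compute the discriminant of x^3 + (-4)*x^2 + (-2)*x + (-6): Δ = -3276. Since Δ is not a rational square, the Galois group is not contained in A_3; it must be the full S_3 (irreducibility of the cubic rules out anything smaller).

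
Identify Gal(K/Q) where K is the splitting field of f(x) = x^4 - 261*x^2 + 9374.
Gal(K/Q) = V_4 (Klein four-group, Z/2Z × Z/2Z)

f factors as (x^2 - 43)(x^2 - 218), so the splitting field is K = Q(sqrt(43), sqrt(218)). The elements 43, 218, 9374 are all non-squares in Q, so sqrt(43) and sqrt(218) generate independent quadratic extensions. Thus [K:Q] = 4 and Gal(K/Q) is generated by the two order-2 automorphisms sqrt(43) ↦ -sqrt(43) and sqrt(218) ↦ -sqrt(218), giving V_4.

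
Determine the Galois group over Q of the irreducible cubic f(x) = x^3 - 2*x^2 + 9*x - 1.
Gal(K/Q) = S_3 (symmetric group of order 6)

Compute the discriminant of x^3 + (-2)*x^2 + (9)*x + (-1): Δ = -2327. Since Δ is not a rational square, the Galois group is not contained in A_3; it must be the full S_3 (irreducibility of the cubic rules out anything smaller).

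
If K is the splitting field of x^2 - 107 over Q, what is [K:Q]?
[K:Q] = 2

The polynomial x^2 - 107 is irreducible over Q since 107 is not a perfect square. Its splitting field is Q(sqrt(107)), which has degree 2 over Q.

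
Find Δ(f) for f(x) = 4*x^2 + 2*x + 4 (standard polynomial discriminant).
Δ = -60

For a quadratic a x^2 + b x + c the discriminant is Δ = b^2 - 4ac = (2)^2 - 4*(4)*(4) = 4 - (64) = -60.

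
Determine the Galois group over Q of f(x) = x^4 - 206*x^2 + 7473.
Gal(K/Q) = V_4 (Klein four-group, Z/2Z × Z/2Z)

f factors as (x^2 - 47)(x^2 - 159), so the splitting field is K = Q(sqrt(47), sqrt(159)). The elements 47, 159, 7473 are all non-squares in Q, so sqrt(47) and sqrt(159) generate independent quadratic extensions. Thus [K:Q] = 4 and Gal(K/Q) is generated by the two order-2 automorphisms sqrt(47) ↦ -sqrt(47) and sqrt(159) ↦ -sqrt(159), giving V_4.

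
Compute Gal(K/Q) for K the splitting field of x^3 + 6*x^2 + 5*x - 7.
Gal(K/Q) = S_3 (symmetric group of order 6)

Compute the discriminant of x^3 + (6)*x^2 + (5)*x + (-7): Δ = 1345. Since Δ is not a rational square, the Galois group is not contained in A_3; it must be the full S_3 (irreducibility of the cubic rules out anything smaller).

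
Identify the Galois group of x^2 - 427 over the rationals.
Gal(K/Q) = Z/2Z (cyclic of order 2)

x^2 - 427 is irreducible over Q since 427 is not a rational square. The splitting field Q(sqrt(427)) has degree 2 over Q, and its unique nontrivial automorphism is sqrt(427) ↦ -sqrt(427). Hence Gal(Q(sqrt(427))/Q) = Z/2Z.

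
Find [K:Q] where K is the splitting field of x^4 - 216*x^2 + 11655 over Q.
[K:Q] = 4

f factors as (x^2 - 111)(x^2 - 105); the splitting field is K = Q(sqrt(111), sqrt(105)). Since 111, 105, and 11655 are all non-squares in Q, the three subfields Q(sqrt(111)), Q(sqrt(105)), Q(sqrt(11655)) are distinct degree-2 extensions, so [K:Q] = 4 (Klein four Galois group).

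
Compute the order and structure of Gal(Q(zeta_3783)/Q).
|Gal(Q(zeta_3783)/Q)| = phi(3783) = 2304; group ≅ (Z/3783Z)^* ≅ Z/2Z × Z/12Z × Z/96Z

The n-th cyclotomic polynomial Φ_3783(x) is the minimal polynomial of zeta_3783 over Q and has degree phi(3783) = 2304. So Q(zeta_3783) is a degree-2304 Galois extension with Galois group (Z/3783Z)^*. By CRT, (Z/3783Z)^* ≅ (Z/3Z)^* × (Z/13Z)^* × (Z/97Z)^*. Each prime-power unit group is (Z/3Z)^* ≅ Z/2Z; (Z/13Z)^* ≅ Z/12Z; (Z/97Z)^* ≅ Z/96Z. Hence Gal(Q(zeta_3783)/Q) ≅ Z/2Z × Z/12Z × Z/96Z.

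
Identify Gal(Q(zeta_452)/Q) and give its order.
|Gal(Q(zeta_452)/Q)| = phi(452) = 224; group ≅ (Z/452Z)^* ≅ Z/2Z × Z/112Z

The n-th cyclotomic polynomial Φ_452(x) is the minimal polynomial of zeta_452 over Q and has degree phi(452) = 224. So Q(zeta_452) is a degree-224 Galois extension with Galois group (Z/452Z)^*. By CRT, (Z/452Z)^* ≅ (Z/4Z)^* × (Z/113Z)^*. Each prime-power unit group is (Z/4Z)^* ≅ Z/2Z; (Z/113Z)^* ≅ Z/112Z. Hence Gal(Q(zeta_452)/Q) ≅ Z/2Z × Z/112Z.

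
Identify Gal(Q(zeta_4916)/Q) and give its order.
|Gal(Q(zeta_4916)/Q)| = phi(4916) = 2456; group ≅ (Z/4916Z)^* ≅ Z/2Z × Z/1228Z

The n-th cyclotomic polynomial Φ_4916(x) is the minimal polynomial of zeta_4916 over Q and has degree phi(4916) = 2456. So Q(zeta_4916) is a degree-2456 Galois extension with Galois group (Z/4916Z)^*. By CRT, (Z/4916Z)^* ≅ (Z/4Z)^* × (Z/1229Z)^*. Each prime-power unit group is (Z/4Z)^* ≅ Z/2Z; (Z/1229Z)^* ≅ Z/1228Z. Hence Gal(Q(zeta_4916)/Q) ≅ Z/2Z × Z/1228Z.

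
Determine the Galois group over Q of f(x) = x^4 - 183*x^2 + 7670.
Gal(K/Q) = V_4 (Klein four-group, Z/2Z × Z/2Z)

f factors as (x^2 - 65)(x^2 - 118), so the splitting field is K = Q(sqrt(65), sqrt(118)). The elements 65, 118, 7670 are all non-squares in Q, so sqrt(65) and sqrt(118) generate independent quadratic extensions. Thus [K:Q] = 4 and Gal(K/Q) is generated by the two order-2 automorphisms sqrt(65) ↦ -sqrt(65) and sqrt(118) ↦ -sqrt(118), giving V_4.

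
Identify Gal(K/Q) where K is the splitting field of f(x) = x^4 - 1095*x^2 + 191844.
Gal(K/Q) = Z/2Z (cyclic of order 2)

f factors as (x^2 - 219)(x^2 - 876), so the splitting field is K = Q(sqrt(219), sqrt(876)). The squarefree part of 219 is 219 and the squarefree part of 876 is also 219, so sqrt(219) and sqrt(876) are both rational multiples of sqrt(219). Hence Q(sqrt(219)) = Q(sqrt(876)) = Q(sqrt(219)), and the splitting field collapses to a single degree-2 extension with Galois group Z/2Z.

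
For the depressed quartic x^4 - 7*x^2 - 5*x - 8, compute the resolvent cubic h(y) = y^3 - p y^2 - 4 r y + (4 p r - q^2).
h(y) = y^3 + 7*y^2 + 32*y + 199

Identify coefficients: p = -7, q = -5, r = -8.
Plug into h(y) = y^3 - p y^2 - 4 r y + (4 p r - q^2):
  h(y) = y^3 - (-7) y^2 - 4*(-8) y + (4*(-7)*(-8) - (-5)^2)
       = y^3 + (7) y^2 + (32) y + (199).
Simplifying: h(y) = y^3 + 7*y^2 + 32*y + 199.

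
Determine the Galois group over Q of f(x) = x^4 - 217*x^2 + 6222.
Gal(K/Q) = V_4 (Klein four-group, Z/2Z × Z/2Z)

f factors as (x^2 - 183)(x^2 - 34), so the splitting field is K = Q(sqrt(183), sqrt(34)). The elements 183, 34, 6222 are all non-squares in Q, so sqrt(183) and sqrt(34) generate independent quadratic extensions. Thus [K:Q] = 4 and Gal(K/Q) is generated by the two order-2 automorphisms sqrt(183) ↦ -sqrt(183) and sqrt(34) ↦ -sqrt(34), giving V_4.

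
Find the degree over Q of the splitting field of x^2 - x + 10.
[K:Q] = 2

The discriminant of x^2 + (-1)*x + (10) is b^2 - 4c = 1 - (40) = -39. Since -39 is not a perfect square in Q, the polynomial is irreducible over Q. Its two roots generate a degree-2 extension, so [K:Q] = 2.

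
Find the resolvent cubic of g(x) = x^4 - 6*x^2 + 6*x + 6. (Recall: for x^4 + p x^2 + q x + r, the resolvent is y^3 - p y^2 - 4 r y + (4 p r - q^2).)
h(y) = y^3 + 6*y^2 - 24*y - 180

Identify coefficients: p = -6, q = 6, r = 6.
Plug into h(y) = y^3 - p y^2 - 4 r y + (4 p r - q^2):
  h(y) = y^3 - (-6) y^2 - 4*(6) y + (4*(-6)*(6) - (6)^2)
       = y^3 + (6) y^2 + (-24) y + (-180).
Simplifying: h(y) = y^3 + 6*y^2 - 24*y - 180.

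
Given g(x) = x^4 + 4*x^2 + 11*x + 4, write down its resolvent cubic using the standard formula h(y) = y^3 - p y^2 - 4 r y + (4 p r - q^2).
h(y) = y^3 - 4*y^2 - 16*y - 57

Identify coefficients: p = 4, q = 11, r = 4.
Plug into h(y) = y^3 - p y^2 - 4 r y + (4 p r - q^2):
  h(y) = y^3 - (4) y^2 - 4*(4) y + (4*(4)*(4) - (11)^2)
       = y^3 + (-4) y^2 + (-16) y + (-57).
Simplifying: h(y) = y^3 - 4*y^2 - 16*y - 57.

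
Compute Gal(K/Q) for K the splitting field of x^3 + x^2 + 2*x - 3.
Gal(K/Q) = S_3 (symmetric group of order 6)

Compute the discriminant of x^3 + (1)*x^2 + (2)*x + (-3): Δ = -367. Since Δ is not a rational square, the Galois group is not contained in A_3; it must be the full S_3 (irreducibility of the cubic rules out anything smaller).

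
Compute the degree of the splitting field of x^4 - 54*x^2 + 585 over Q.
[K:Q] = 4

f factors as (x^2 - 39)(x^2 - 15); the splitting field is K = Q(sqrt(39), sqrt(15)). Since 39, 15, and 585 are all non-squares in Q, the three subfields Q(sqrt(39)), Q(sqrt(15)), Q(sqrt(585)) are distinct degree-2 extensions, so [K:Q] = 4 (Klein four Galois group).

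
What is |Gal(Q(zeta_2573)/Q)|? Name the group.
|Gal(Q(zeta_2573)/Q)| = phi(2573) = 2460; group ≅ (Z/2573Z)^* ≅ Z/30Z × Z/82Z

The n-th cyclotomic polynomial Φ_2573(x) is the minimal polynomial of zeta_2573 over Q and has degree phi(2573) = 2460. So Q(zeta_2573) is a degree-2460 Galois extension with Galois group (Z/2573Z)^*. By CRT, (Z/2573Z)^* ≅ (Z/31Z)^* × (Z/83Z)^*. Each prime-power unit group is (Z/31Z)^* ≅ Z/30Z; (Z/83Z)^* ≅ Z/82Z. Hence Gal(Q(zeta_2573)/Q) ≅ Z/30Z × Z/82Z.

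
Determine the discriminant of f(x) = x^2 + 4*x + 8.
Δ = -16

For a quadratic a x^2 + b x + c the discriminant is Δ = b^2 - 4ac = (4)^2 - 4*(1)*(8) = 16 - (32) = -16.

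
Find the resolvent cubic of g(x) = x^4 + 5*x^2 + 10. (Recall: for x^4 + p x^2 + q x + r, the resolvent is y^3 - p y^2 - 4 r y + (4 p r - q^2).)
h(y) = y^3 - 5*y^2 - 40*y + 200

Identify coefficients: p = 5, q = 0, r = 10.
Plug into h(y) = y^3 - p y^2 - 4 r y + (4 p r - q^2):
  h(y) = y^3 - (5) y^2 - 4*(10) y + (4*(5)*(10) - (0)^2)
       = y^3 + (-5) y^2 + (-40) y + (200).
Simplifying: h(y) = y^3 - 5*y^2 - 40*y + 200.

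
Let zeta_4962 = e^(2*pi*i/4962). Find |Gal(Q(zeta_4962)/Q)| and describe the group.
|Gal(Q(zeta_4962)/Q)| = phi(4962) = 1652; group ≅ (Z/4962Z)^* ≅ Z/2Z × Z/826Z

The n-th cyclotomic polynomial Φ_4962(x) is the minimal polynomial of zeta_4962 over Q and has degree phi(4962) = 1652. So Q(zeta_4962) is a degree-1652 Galois extension with Galois group (Z/4962Z)^*. By CRT, (Z/4962Z)^* ≅ (Z/2Z)^* × (Z/3Z)^* × (Z/827Z)^*. Each prime-power unit group is (Z/2Z)^* ≅ trivial group (order 1); (Z/3Z)^* ≅ Z/2Z; (Z/827Z)^* ≅ Z/826Z. Hence Gal(Q(zeta_4962)/Q) ≅ Z/2Z × Z/826Z.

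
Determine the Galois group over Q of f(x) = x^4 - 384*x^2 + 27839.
Gal(K/Q) = V_4 (Klein four-group, Z/2Z × Z/2Z)

f factors as (x^2 - 287)(x^2 - 97), so the splitting field is K = Q(sqrt(287), sqrt(97)). The elements 287, 97, 27839 are all non-squares in Q, so sqrt(287) and sqrt(97) generate independent quadratic extensions. Thus [K:Q] = 4 and Gal(K/Q) is generated by the two order-2 automorphisms sqrt(287) ↦ -sqrt(287) and sqrt(97) ↦ -sqrt(97), giving V_4.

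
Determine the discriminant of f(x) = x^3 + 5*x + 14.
Δ = -5792

For a depressed cubic x^3 + p x + q the discriminant is Δ = -4 p^3 - 27 q^2 = -4*(5)^3 - 27*(14)^2 = -500 - 5292 = -5792.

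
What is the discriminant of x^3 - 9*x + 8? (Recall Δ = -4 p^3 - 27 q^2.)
Δ = 1188

For a depressed cubic x^3 + p x + q the discriminant is Δ = -4 p^3 - 27 q^2 = -4*(-9)^3 - 27*(8)^2 = 2916 - 1728 = 1188.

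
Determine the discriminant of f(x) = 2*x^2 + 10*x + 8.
Δ = 36

For a quadratic a x^2 + b x + c the discriminant is Δ = b^2 - 4ac = (10)^2 - 4*(2)*(8) = 100 - (64) = 36.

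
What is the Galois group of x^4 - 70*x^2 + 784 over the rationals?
Gal(K/Q) = Z/2Z (cyclic of order 2)

f factors as (x^2 - 14)(x^2 - 56), so the splitting field is K = Q(sqrt(14), sqrt(56)). The squarefree part of 14 is 14 and the squarefree part of 56 is also 14, so sqrt(14) and sqrt(56) are both rational multiples of sqrt(14). Hence Q(sqrt(14)) = Q(sqrt(56)) = Q(sqrt(14)), and the splitting field collapses to a single degree-2 extension with Galois group Z/2Z.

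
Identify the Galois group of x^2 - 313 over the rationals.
Gal(K/Q) = Z/2Z (cyclic of order 2)

x^2 - 313 is irreducible over Q since 313 is not a rational square. The splitting field Q(sqrt(313)) has degree 2 over Q, and its unique nontrivial automorphism is sqrt(313) ↦ -sqrt(313). Hence Gal(Q(sqrt(313))/Q) = Z/2Z.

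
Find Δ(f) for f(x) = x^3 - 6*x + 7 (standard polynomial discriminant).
Δ = -459

For a depressed cubic x^3 + p x + q the discriminant is Δ = -4 p^3 - 27 q^2 = -4*(-6)^3 - 27*(7)^2 = 864 - 1323 = -459.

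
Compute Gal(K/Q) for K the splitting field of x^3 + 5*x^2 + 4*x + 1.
Gal(K/Q) = S_3 (symmetric group of order 6)

Compute the discriminant of x^3 + (5)*x^2 + (4)*x + (1): Δ = -23. Since Δ is not a rational square, the Galois group is not contained in A_3; it must be the full S_3 (irreducibility of the cubic rules out anything smaller).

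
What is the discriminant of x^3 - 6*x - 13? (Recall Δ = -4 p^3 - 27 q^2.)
Δ = -3699

For a depressed cubic x^3 + p x + q the discriminant is Δ = -4 p^3 - 27 q^2 = -4*(-6)^3 - 27*(-13)^2 = 864 - 4563 = -3699.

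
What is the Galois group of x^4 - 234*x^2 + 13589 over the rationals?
Gal(K/Q) = V_4 (Klein four-group, Z/2Z × Z/2Z)

f factors as (x^2 - 107)(x^2 - 127), so the splitting field is K = Q(sqrt(107), sqrt(127)). The elements 107, 127, 13589 are all non-squares in Q, so sqrt(107) and sqrt(127) generate independent quadratic extensions. Thus [K:Q] = 4 and Gal(K/Q) is generated by the two order-2 automorphisms sqrt(107) ↦ -sqrt(107) and sqrt(127) ↦ -sqrt(127), giving V_4.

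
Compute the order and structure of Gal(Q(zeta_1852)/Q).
|Gal(Q(zeta_1852)/Q)| = phi(1852) = 924; group ≅ (Z/1852Z)^* ≅ Z/2Z × Z/462Z

The n-th cyclotomic polynomial Φ_1852(x) is the minimal polynomial of zeta_1852 over Q and has degree phi(1852) = 924. So Q(zeta_1852) is a degree-924 Galois extension with Galois group (Z/1852Z)^*. By CRT, (Z/1852Z)^* ≅ (Z/4Z)^* × (Z/463Z)^*. Each prime-power unit group is (Z/4Z)^* ≅ Z/2Z; (Z/463Z)^* ≅ Z/462Z. Hence Gal(Q(zeta_1852)/Q) ≅ Z/2Z × Z/462Z.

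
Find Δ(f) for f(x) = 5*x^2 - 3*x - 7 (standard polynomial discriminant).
Δ = 149

For a quadratic a x^2 + b x + c the discriminant is Δ = b^2 - 4ac = (-3)^2 - 4*(5)*(-7) = 9 - (-140) = 149.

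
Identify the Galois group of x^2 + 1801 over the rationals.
Gal(K/Q) = Z/2Z (cyclic of order 2)

x^2 + 1801 is irreducible over Q since -1801 is not a rational square. The splitting field Q(sqrt(-1801)) has degree 2 over Q, and its unique nontrivial automorphism is sqrt(-1801) ↦ -sqrt(-1801). Hence Gal(Q(sqrt(-1801))/Q) = Z/2Z.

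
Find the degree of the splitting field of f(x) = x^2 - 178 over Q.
[K:Q] = 2

The polynomial x^2 - 178 is irreducible over Q since 178 is not a perfect square. Its splitting field is Q(sqrt(178)), which has degree 2 over Q.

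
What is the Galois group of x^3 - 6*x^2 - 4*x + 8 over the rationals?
Gal(K/Q) = S_3 (symmetric group of order 6)

Compute the discriminant of x^3 + (-6)*x^2 + (-4)*x + (8): Δ = 9472. Since Δ is not a rational square, the Galois group is not contained in A_3; it must be the full S_3 (irreducibility of the cubic rules out anything smaller).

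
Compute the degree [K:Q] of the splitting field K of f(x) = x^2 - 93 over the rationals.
[K:Q] = 2

The polynomial x^2 - 93 is irreducible over Q since 93 is not a perfect square. Its splitting field is Q(sqrt(93)), which has degree 2 over Q.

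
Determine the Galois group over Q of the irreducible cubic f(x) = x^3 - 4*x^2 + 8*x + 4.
Gal(K/Q) = S_3 (symmetric group of order 6)

Compute the discriminant of x^3 + (-4)*x^2 + (8)*x + (4): Δ = -2736. Since Δ is not a rational square, the Galois group is not contained in A_3; it must be the full S_3 (irreducibility of the cubic rules out anything smaller).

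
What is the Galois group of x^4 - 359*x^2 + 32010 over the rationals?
Gal(K/Q) = V_4 (Klein four-group, Z/2Z × Z/2Z)

f factors as (x^2 - 165)(x^2 - 194), so the splitting field is K = Q(sqrt(165), sqrt(194)). The elements 165, 194, 32010 are all non-squares in Q, so sqrt(165) and sqrt(194) generate independent quadratic extensions. Thus [K:Q] = 4 and Gal(K/Q) is generated by the two order-2 automorphisms sqrt(165) ↦ -sqrt(165) and sqrt(194) ↦ -sqrt(194), giving V_4.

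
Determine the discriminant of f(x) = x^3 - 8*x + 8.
Δ = 320

For x^3 + a x^2 + b x + c the discriminant is Δ = 18 a b c - 4 a^3 c + a^2 b^2 - 4 b^3 - 27 c^2.
Plug a = 0, b = -8, c = 8:
  18*(0)*(-8)*(8) - 4*(0)^3*(8) + (0)^2*(-8)^2 - 4*(-8)^3 - 27*(8)^2
  = 0 + (0) + 0 + (2048) + (-1728)
  = 320.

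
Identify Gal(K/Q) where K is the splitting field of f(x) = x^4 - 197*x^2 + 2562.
Gal(K/Q) = V_4 (Klein four-group, Z/2Z × Z/2Z)

f factors as (x^2 - 183)(x^2 - 14), so the splitting field is K = Q(sqrt(183), sqrt(14)). The elements 183, 14, 2562 are all non-squares in Q, so sqrt(183) and sqrt(14) generate independent quadratic extensions. Thus [K:Q] = 4 and Gal(K/Q) is generated by the two order-2 automorphisms sqrt(183) ↦ -sqrt(183) and sqrt(14) ↦ -sqrt(14), giving V_4.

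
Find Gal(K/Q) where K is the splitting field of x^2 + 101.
Gal(K/Q) = Z/2Z (cyclic of order 2)

x^2 + 101 is irreducible over Q since -101 is not a rational square. The splitting field Q(sqrt(-101)) has degree 2 over Q, and its unique nontrivial automorphism is sqrt(-101) ↦ -sqrt(-101). Hence Gal(Q(sqrt(-101))/Q) = Z/2Z.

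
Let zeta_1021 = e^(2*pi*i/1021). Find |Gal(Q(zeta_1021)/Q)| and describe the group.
|Gal(Q(zeta_1021)/Q)| = phi(1021) = 1020; group ≅ (Z/1021Z)^* ≅ Z/1020Z

The n-th cyclotomic polynomial Φ_1021(x) is the minimal polynomial of zeta_1021 over Q and has degree phi(1021) = 1020. So Q(zeta_1021) is a degree-1020 Galois extension with Galois group (Z/1021Z)^*. (Z/1021Z)^* is cyclic since 1021 is an odd prime power (or 4). Hence Gal(Q(zeta_1021)/Q) ≅ Z/1020Z.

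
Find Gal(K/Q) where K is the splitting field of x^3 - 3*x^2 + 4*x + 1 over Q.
Gal(K/Q) = S_3 (symmetric group of order 6)

Compute the discriminant of x^3 + (-3)*x^2 + (4)*x + (1): Δ = -247. Since Δ is not a rational square, the Galois group is not contained in A_3; it must be the full S_3 (irreducibility of the cubic rules out anything smaller).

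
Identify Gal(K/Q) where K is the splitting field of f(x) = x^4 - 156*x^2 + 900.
Gal(K/Q) = Z/2Z (cyclic of order 2)

f factors as (x^2 - 6)(x^2 - 150), so the splitting field is K = Q(sqrt(6), sqrt(150)). The squarefree part of 6 is 6 and the squarefree part of 150 is also 6, so sqrt(6) and sqrt(150) are both rational multiples of sqrt(6). Hence Q(sqrt(6)) = Q(sqrt(150)) = Q(sqrt(6)), and the splitting field collapses to a single degree-2 extension with Galois group Z/2Z.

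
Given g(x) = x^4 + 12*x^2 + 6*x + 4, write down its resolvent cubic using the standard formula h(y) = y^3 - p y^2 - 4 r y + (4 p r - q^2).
h(y) = y^3 - 12*y^2 - 16*y + 156

Identify coefficients: p = 12, q = 6, r = 4.
Plug into h(y) = y^3 - p y^2 - 4 r y + (4 p r - q^2):
  h(y) = y^3 - (12) y^2 - 4*(4) y + (4*(12)*(4) - (6)^2)
       = y^3 + (-12) y^2 + (-16) y + (156).
Simplifying: h(y) = y^3 - 12*y^2 - 16*y + 156.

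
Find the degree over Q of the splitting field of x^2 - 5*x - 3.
[K:Q] = 2

The discriminant of x^2 + (-5)*x + (-3) is b^2 - 4c = 25 - (-12) = 37. Since 37 is not a perfect square in Q, the polynomial is irreducible over Q. Its two roots generate a degree-2 extension, so [K:Q] = 2.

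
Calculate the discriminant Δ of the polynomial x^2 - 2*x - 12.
Δ = 52

For a quadratic a x^2 + b x + c the discriminant is Δ = b^2 - 4ac = (-2)^2 - 4*(1)*(-12) = 4 - (-48) = 52.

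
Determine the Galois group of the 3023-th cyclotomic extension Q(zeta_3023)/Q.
|Gal(Q(zeta_3023)/Q)| = phi(3023) = 3022; group ≅ (Z/3023Z)^* ≅ Z/3022Z

The n-th cyclotomic polynomial Φ_3023(x) is the minimal polynomial of zeta_3023 over Q and has degree phi(3023) = 3022. So Q(zeta_3023) is a degree-3022 Galois extension with Galois group (Z/3023Z)^*. (Z/3023Z)^* is cyclic since 3023 is an odd prime power (or 4). Hence Gal(Q(zeta_3023)/Q) ≅ Z/3022Z.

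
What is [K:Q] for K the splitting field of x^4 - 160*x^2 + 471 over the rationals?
[K:Q] = 4

f factors as (x^2 - 3)(x^2 - 157); the splitting field is K = Q(sqrt(3), sqrt(157)). Since 3, 157, and 471 are all non-squares in Q, the three subfields Q(sqrt(3)), Q(sqrt(157)), Q(sqrt(471)) are distinct degree-2 extensions, so [K:Q] = 4 (Klein four Galois group).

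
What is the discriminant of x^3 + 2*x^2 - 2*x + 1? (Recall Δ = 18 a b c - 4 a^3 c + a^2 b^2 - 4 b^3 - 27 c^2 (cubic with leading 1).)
Δ = -83

For x^3 + a x^2 + b x + c the discriminant is Δ = 18 a b c - 4 a^3 c + a^2 b^2 - 4 b^3 - 27 c^2.
Plug a = 2, b = -2, c = 1:
  18*(2)*(-2)*(1) - 4*(2)^3*(1) + (2)^2*(-2)^2 - 4*(-2)^3 - 27*(1)^2
  = -72 + (-32) + 16 + (32) + (-27)
  = -83.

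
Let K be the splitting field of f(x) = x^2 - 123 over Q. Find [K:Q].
[K:Q] = 2

The polynomial x^2 - 123 is irreducible over Q since 123 is not a perfect square. Its splitting field is Q(sqrt(123)), which has degree 2 over Q.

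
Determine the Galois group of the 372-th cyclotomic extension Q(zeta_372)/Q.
|Gal(Q(zeta_372)/Q)| = phi(372) = 120; group ≅ (Z/372Z)^* ≅ Z/2Z × Z/2Z × Z/30Z

The n-th cyclotomic polynomial Φ_372(x) is the minimal polynomial of zeta_372 over Q and has degree phi(372) = 120. So Q(zeta_372) is a degree-120 Galois extension with Galois group (Z/372Z)^*. By CRT, (Z/372Z)^* ≅ (Z/4Z)^* × (Z/3Z)^* × (Z/31Z)^*. Each prime-power unit group is (Z/4Z)^* ≅ Z/2Z; (Z/3Z)^* ≅ Z/2Z; (Z/31Z)^* ≅ Z/30Z. Hence Gal(Q(zeta_372)/Q) ≅ Z/2Z × Z/2Z × Z/30Z.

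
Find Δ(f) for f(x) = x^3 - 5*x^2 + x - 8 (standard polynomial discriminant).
Δ = -4987

For x^3 + a x^2 + b x + c the discriminant is Δ = 18 a b c - 4 a^3 c + a^2 b^2 - 4 b^3 - 27 c^2.
Plug a = -5, b = 1, c = -8:
  18*(-5)*(1)*(-8) - 4*(-5)^3*(-8) + (-5)^2*(1)^2 - 4*(1)^3 - 27*(-8)^2
  = 720 + (-4000) + 25 + (-4) + (-1728)
  = -4987.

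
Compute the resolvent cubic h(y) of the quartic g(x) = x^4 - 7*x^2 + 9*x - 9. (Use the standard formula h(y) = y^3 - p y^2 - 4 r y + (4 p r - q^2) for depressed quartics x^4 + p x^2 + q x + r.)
h(y) = y^3 + 7*y^2 + 36*y + 171

Identify coefficients: p = -7, q = 9, r = -9.
Plug into h(y) = y^3 - p y^2 - 4 r y + (4 p r - q^2):
  h(y) = y^3 - (-7) y^2 - 4*(-9) y + (4*(-7)*(-9) - (9)^2)
       = y^3 + (7) y^2 + (36) y + (171).
Simplifying: h(y) = y^3 + 7*y^2 + 36*y + 171.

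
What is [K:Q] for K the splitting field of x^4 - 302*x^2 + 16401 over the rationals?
[K:Q] = 4

f factors as (x^2 - 71)(x^2 - 231); the splitting field is K = Q(sqrt(71), sqrt(231)). Since 71, 231, and 16401 are all non-squares in Q, the three subfields Q(sqrt(71)), Q(sqrt(231)), Q(sqrt(16401)) are distinct degree-2 extensions, so [K:Q] = 4 (Klein four Galois group).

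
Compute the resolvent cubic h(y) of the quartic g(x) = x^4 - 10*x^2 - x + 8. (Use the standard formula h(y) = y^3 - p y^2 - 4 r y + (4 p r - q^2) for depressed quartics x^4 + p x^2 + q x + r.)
h(y) = y^3 + 10*y^2 - 32*y - 321

Identify coefficients: p = -10, q = -1, r = 8.
Plug into h(y) = y^3 - p y^2 - 4 r y + (4 p r - q^2):
  h(y) = y^3 - (-10) y^2 - 4*(8) y + (4*(-10)*(8) - (-1)^2)
       = y^3 + (10) y^2 + (-32) y + (-321).
Simplifying: h(y) = y^3 + 10*y^2 - 32*y - 321.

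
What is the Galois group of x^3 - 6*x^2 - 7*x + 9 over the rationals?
Gal(K/Q) = S_3 (symmetric group of order 6)

Compute the discriminant of x^3 + (-6)*x^2 + (-7)*x + (9): Δ = 15529. Since Δ is not a rational square, the Galois group is not contained in A_3; it must be the full S_3 (irreducibility of the cubic rules out anything smaller).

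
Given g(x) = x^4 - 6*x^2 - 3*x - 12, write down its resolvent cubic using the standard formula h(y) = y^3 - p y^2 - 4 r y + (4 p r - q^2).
h(y) = y^3 + 6*y^2 + 48*y + 279

Identify coefficients: p = -6, q = -3, r = -12.
Plug into h(y) = y^3 - p y^2 - 4 r y + (4 p r - q^2):
  h(y) = y^3 - (-6) y^2 - 4*(-12) y + (4*(-6)*(-12) - (-3)^2)
       = y^3 + (6) y^2 + (48) y + (279).
Simplifying: h(y) = y^3 + 6*y^2 + 48*y + 279.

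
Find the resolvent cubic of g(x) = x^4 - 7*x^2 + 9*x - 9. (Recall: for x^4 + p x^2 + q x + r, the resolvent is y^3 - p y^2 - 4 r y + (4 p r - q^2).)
h(y) = y^3 + 7*y^2 + 36*y + 171

Identify coefficients: p = -7, q = 9, r = -9.
Plug into h(y) = y^3 - p y^2 - 4 r y + (4 p r - q^2):
  h(y) = y^3 - (-7) y^2 - 4*(-9) y + (4*(-7)*(-9) - (9)^2)
       = y^3 + (7) y^2 + (36) y + (171).
Simplifying: h(y) = y^3 + 7*y^2 + 36*y + 171.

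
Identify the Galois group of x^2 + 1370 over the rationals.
Gal(K/Q) = Z/2Z (cyclic of order 2)

x^2 + 1370 is irreducible over Q since -1370 is not a rational square. The splitting field Q(sqrt(-1370)) has degree 2 over Q, and its unique nontrivial automorphism is sqrt(-1370) ↦ -sqrt(-1370). Hence Gal(Q(sqrt(-1370))/Q) = Z/2Z.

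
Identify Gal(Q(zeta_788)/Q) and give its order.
|Gal(Q(zeta_788)/Q)| = phi(788) = 392; group ≅ (Z/788Z)^* ≅ Z/2Z × Z/196Z

The n-th cyclotomic polynomial Φ_788(x) is the minimal polynomial of zeta_788 over Q and has degree phi(788) = 392. So Q(zeta_788) is a degree-392 Galois extension with Galois group (Z/788Z)^*. By CRT, (Z/788Z)^* ≅ (Z/4Z)^* × (Z/197Z)^*. Each prime-power unit group is (Z/4Z)^* ≅ Z/2Z; (Z/197Z)^* ≅ Z/196Z. Hence Gal(Q(zeta_788)/Q) ≅ Z/2Z × Z/196Z.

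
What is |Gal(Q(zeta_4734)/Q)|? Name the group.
|Gal(Q(zeta_4734)/Q)| = phi(4734) = 1572; group ≅ (Z/4734Z)^* ≅ Z/6Z × Z/262Z

The n-th cyclotomic polynomial Φ_4734(x) is the minimal polynomial of zeta_4734 over Q and has degree phi(4734) = 1572. So Q(zeta_4734) is a degree-1572 Galois extension with Galois group (Z/4734Z)^*. By CRT, (Z/4734Z)^* ≅ (Z/2Z)^* × (Z/9Z)^* × (Z/263Z)^*. Each prime-power unit group is (Z/2Z)^* ≅ trivial group (order 1); (Z/9Z)^* ≅ Z/6Z; (Z/263Z)^* ≅ Z/262Z. Hence Gal(Q(zeta_4734)/Q) ≅ Z/6Z × Z/262Z.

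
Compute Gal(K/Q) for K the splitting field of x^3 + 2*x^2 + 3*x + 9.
Gal(K/Q) = S_3 (symmetric group of order 6)

Compute the discriminant of x^3 + (2)*x^2 + (3)*x + (9): Δ = -1575. Since Δ is not a rational square, the Galois group is not contained in A_3; it must be the full S_3 (irreducibility of the cubic rules out anything smaller).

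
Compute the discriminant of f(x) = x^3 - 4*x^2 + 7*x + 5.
Δ = -2503

For x^3 + a x^2 + b x + c the discriminant is Δ = 18 a b c - 4 a^3 c + a^2 b^2 - 4 b^3 - 27 c^2.
Plug a = -4, b = 7, c = 5:
  18*(-4)*(7)*(5) - 4*(-4)^3*(5) + (-4)^2*(7)^2 - 4*(7)^3 - 27*(5)^2
  = -2520 + (1280) + 784 + (-1372) + (-675)
  = -2503.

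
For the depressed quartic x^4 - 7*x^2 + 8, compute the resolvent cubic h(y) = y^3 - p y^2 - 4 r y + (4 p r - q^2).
h(y) = y^3 + 7*y^2 - 32*y - 224

Identify coefficients: p = -7, q = 0, r = 8.
Plug into h(y) = y^3 - p y^2 - 4 r y + (4 p r - q^2):
  h(y) = y^3 - (-7) y^2 - 4*(8) y + (4*(-7)*(8) - (0)^2)
       = y^3 + (7) y^2 + (-32) y + (-224).
Simplifying: h(y) = y^3 + 7*y^2 - 32*y - 224.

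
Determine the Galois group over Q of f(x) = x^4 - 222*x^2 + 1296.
Gal(K/Q) = Z/2Z (cyclic of order 2)

f factors as (x^2 - 6)(x^2 - 216), so the splitting field is K = Q(sqrt(6), sqrt(216)). The squarefree part of 6 is 6 and the squarefree part of 216 is also 6, so sqrt(6) and sqrt(216) are both rational multiples of sqrt(6). Hence Q(sqrt(6)) = Q(sqrt(216)) = Q(sqrt(6)), and the splitting field collapses to a single degree-2 extension with Galois group Z/2Z.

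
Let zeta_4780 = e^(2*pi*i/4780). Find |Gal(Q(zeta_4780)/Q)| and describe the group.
|Gal(Q(zeta_4780)/Q)| = phi(4780) = 1904; group ≅ (Z/4780Z)^* ≅ Z/2Z × Z/4Z × Z/238Z

The n-th cyclotomic polynomial Φ_4780(x) is the minimal polynomial of zeta_4780 over Q and has degree phi(4780) = 1904. So Q(zeta_4780) is a degree-1904 Galois extension with Galois group (Z/4780Z)^*. By CRT, (Z/4780Z)^* ≅ (Z/4Z)^* × (Z/5Z)^* × (Z/239Z)^*. Each prime-power unit group is (Z/4Z)^* ≅ Z/2Z; (Z/5Z)^* ≅ Z/4Z; (Z/239Z)^* ≅ Z/238Z. Hence Gal(Q(zeta_4780)/Q) ≅ Z/2Z × Z/4Z × Z/238Z.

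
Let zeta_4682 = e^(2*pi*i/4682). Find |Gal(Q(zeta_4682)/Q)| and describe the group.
|Gal(Q(zeta_4682)/Q)| = phi(4682) = 2340; group ≅ (Z/4682Z)^* ≅ Z/2340Z

The n-th cyclotomic polynomial Φ_4682(x) is the minimal polynomial of zeta_4682 over Q and has degree phi(4682) = 2340. So Q(zeta_4682) is a degree-2340 Galois extension with Galois group (Z/4682Z)^*. By CRT, (Z/4682Z)^* ≅ (Z/2Z)^* × (Z/2341Z)^*. Each prime-power unit group is (Z/2Z)^* ≅ trivial group (order 1); (Z/2341Z)^* ≅ Z/2340Z. Hence Gal(Q(zeta_4682)/Q) ≅ Z/2340Z.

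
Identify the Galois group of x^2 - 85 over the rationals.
Gal(K/Q) = Z/2Z (cyclic of order 2)

x^2 - 85 is irreducible over Q since 85 is not a rational square. The splitting field Q(sqrt(85)) has degree 2 over Q, and its unique nontrivial automorphism is sqrt(85) ↦ -sqrt(85). Hence Gal(Q(sqrt(85))/Q) = Z/2Z.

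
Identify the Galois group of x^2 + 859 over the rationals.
Gal(K/Q) = Z/2Z (cyclic of order 2)

x^2 + 859 is irreducible over Q since -859 is not a rational square. The splitting field Q(sqrt(-859)) has degree 2 over Q, and its unique nontrivial automorphism is sqrt(-859) ↦ -sqrt(-859). Hence Gal(Q(sqrt(-859))/Q) = Z/2Z.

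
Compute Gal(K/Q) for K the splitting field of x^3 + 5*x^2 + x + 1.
Gal(K/Q) = S_3 (symmetric group of order 6)

Compute the discriminant of x^3 + (5)*x^2 + (1)*x + (1): Δ = -416. Since Δ is not a rational square, the Galois group is not contained in A_3; it must be the full S_3 (irreducibility of the cubic rules out anything smaller).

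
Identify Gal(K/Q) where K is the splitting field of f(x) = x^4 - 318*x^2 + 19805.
Gal(K/Q) = V_4 (Klein four-group, Z/2Z × Z/2Z)

f factors as (x^2 - 233)(x^2 - 85), so the splitting field is K = Q(sqrt(233), sqrt(85)). The elements 233, 85, 19805 are all non-squares in Q, so sqrt(233) and sqrt(85) generate independent quadratic extensions. Thus [K:Q] = 4 and Gal(K/Q) is generated by the two order-2 automorphisms sqrt(233) ↦ -sqrt(233) and sqrt(85) ↦ -sqrt(85), giving V_4.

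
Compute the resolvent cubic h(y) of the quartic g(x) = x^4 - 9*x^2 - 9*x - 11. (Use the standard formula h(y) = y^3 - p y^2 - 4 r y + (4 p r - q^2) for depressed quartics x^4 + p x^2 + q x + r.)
h(y) = y^3 + 9*y^2 + 44*y + 315

Identify coefficients: p = -9, q = -9, r = -11.
Plug into h(y) = y^3 - p y^2 - 4 r y + (4 p r - q^2):
  h(y) = y^3 - (-9) y^2 - 4*(-11) y + (4*(-9)*(-11) - (-9)^2)
       = y^3 + (9) y^2 + (44) y + (315).
Simplifying: h(y) = y^3 + 9*y^2 + 44*y + 315.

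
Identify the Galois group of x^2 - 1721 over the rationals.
Gal(K/Q) = Z/2Z (cyclic of order 2)

x^2 - 1721 is irreducible over Q since 1721 is not a rational square. The splitting field Q(sqrt(1721)) has degree 2 over Q, and its unique nontrivial automorphism is sqrt(1721) ↦ -sqrt(1721). Hence Gal(Q(sqrt(1721))/Q) = Z/2Z.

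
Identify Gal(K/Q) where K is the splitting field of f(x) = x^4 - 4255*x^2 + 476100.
Gal(K/Q) = Z/2Z (cyclic of order 2)

f factors as (x^2 - 115)(x^2 - 4140), so the splitting field is K = Q(sqrt(115), sqrt(4140)). The squarefree part of 115 is 115 and the squarefree part of 4140 is also 115, so sqrt(115) and sqrt(4140) are both rational multiples of sqrt(115). Hence Q(sqrt(115)) = Q(sqrt(4140)) = Q(sqrt(115)), and the splitting field collapses to a single degree-2 extension with Galois group Z/2Z.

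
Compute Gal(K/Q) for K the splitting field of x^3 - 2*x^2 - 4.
Gal(K/Q) = S_3 (symmetric group of order 6)

Compute the discriminant of x^3 + (-2)*x^2 + (0)*x + (-4): Δ = -560. Since Δ is not a rational square, the Galois group is not contained in A_3; it must be the full S_3 (irreducibility of the cubic rules out anything smaller).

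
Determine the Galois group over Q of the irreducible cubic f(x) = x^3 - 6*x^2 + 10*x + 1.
Gal(K/Q) = S_3 (symmetric group of order 6)

Compute the discriminant of x^3 + (-6)*x^2 + (10)*x + (1): Δ = -643. Since Δ is not a rational square, the Galois group is not contained in A_3; it must be the full S_3 (irreducibility of the cubic rules out anything smaller).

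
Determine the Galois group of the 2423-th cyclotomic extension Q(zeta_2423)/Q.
|Gal(Q(zeta_2423)/Q)| = phi(2423) = 2422; group ≅ (Z/2423Z)^* ≅ Z/2422Z

The n-th cyclotomic polynomial Φ_2423(x) is the minimal polynomial of zeta_2423 over Q and has degree phi(2423) = 2422. So Q(zeta_2423) is a degree-2422 Galois extension with Galois group (Z/2423Z)^*. (Z/2423Z)^* is cyclic since 2423 is an odd prime power (or 4). Hence Gal(Q(zeta_2423)/Q) ≅ Z/2422Z.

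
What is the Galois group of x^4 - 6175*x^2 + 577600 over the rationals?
Gal(K/Q) = Z/2Z (cyclic of order 2)

f factors as (x^2 - 95)(x^2 - 6080), so the splitting field is K = Q(sqrt(95), sqrt(6080)). The squarefree part of 95 is 95 and the squarefree part of 6080 is also 95, so sqrt(95) and sqrt(6080) are both rational multiples of sqrt(95). Hence Q(sqrt(95)) = Q(sqrt(6080)) = Q(sqrt(95)), and the splitting field collapses to a single degree-2 extension with Galois group Z/2Z.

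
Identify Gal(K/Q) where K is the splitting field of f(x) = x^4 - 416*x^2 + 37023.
Gal(K/Q) = V_4 (Klein four-group, Z/2Z × Z/2Z)

f factors as (x^2 - 129)(x^2 - 287), so the splitting field is K = Q(sqrt(129), sqrt(287)). The elements 129, 287, 37023 are all non-squares in Q, so sqrt(129) and sqrt(287) generate independent quadratic extensions. Thus [K:Q] = 4 and Gal(K/Q) is generated by the two order-2 automorphisms sqrt(129) ↦ -sqrt(129) and sqrt(287) ↦ -sqrt(287), giving V_4.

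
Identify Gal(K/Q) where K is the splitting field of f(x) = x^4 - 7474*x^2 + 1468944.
Gal(K/Q) = Z/2Z (cyclic of order 2)

f factors as (x^2 - 7272)(x^2 - 202), so the splitting field is K = Q(sqrt(7272), sqrt(202)). The squarefree part of 7272 is 202 and the squarefree part of 202 is also 202, so sqrt(7272) and sqrt(202) are both rational multiples of sqrt(202). Hence Q(sqrt(7272)) = Q(sqrt(202)) = Q(sqrt(202)), and the splitting field collapses to a single degree-2 extension with Galois group Z/2Z.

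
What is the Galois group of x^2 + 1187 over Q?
Gal(K/Q) = Z/2Z (cyclic of order 2)

x^2 + 1187 is irreducible over Q since -1187 is not a rational square. The splitting field Q(sqrt(-1187)) has degree 2 over Q, and its unique nontrivial automorphism is sqrt(-1187) ↦ -sqrt(-1187). Hence Gal(Q(sqrt(-1187))/Q) = Z/2Z.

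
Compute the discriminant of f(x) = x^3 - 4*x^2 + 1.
Δ = 229

For x^3 + a x^2 + b x + c the discriminant is Δ = 18 a b c - 4 a^3 c + a^2 b^2 - 4 b^3 - 27 c^2.
Plug a = -4, b = 0, c = 1:
  18*(-4)*(0)*(1) - 4*(-4)^3*(1) + (-4)^2*(0)^2 - 4*(0)^3 - 27*(1)^2
  = 0 + (256) + 0 + (0) + (-27)
  = 229.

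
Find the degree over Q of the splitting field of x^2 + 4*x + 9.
[K:Q] = 2

The discriminant of x^2 + (4)*x + (9) is b^2 - 4c = 16 - (36) = -20. Since -20 is not a perfect square in Q, the polynomial is irreducible over Q. Its two roots generate a degree-2 extension, so [K:Q] = 2.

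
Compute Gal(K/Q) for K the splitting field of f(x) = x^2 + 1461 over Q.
Gal(K/Q) = Z/2Z (cyclic of order 2)

x^2 + 1461 is irreducible over Q since -1461 is not a rational square. The splitting field Q(sqrt(-1461)) has degree 2 over Q, and its unique nontrivial automorphism is sqrt(-1461) ↦ -sqrt(-1461). Hence Gal(Q(sqrt(-1461))/Q) = Z/2Z.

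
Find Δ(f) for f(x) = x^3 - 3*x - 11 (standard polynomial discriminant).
Δ = -3159

For a depressed cubic x^3 + p x + q the discriminant is Δ = -4 p^3 - 27 q^2 = -4*(-3)^3 - 27*(-11)^2 = 108 - 3267 = -3159.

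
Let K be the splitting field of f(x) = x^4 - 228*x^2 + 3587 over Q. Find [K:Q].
[K:Q] = 4

f factors as (x^2 - 17)(x^2 - 211); the splitting field is K = Q(sqrt(17), sqrt(211)). Since 17, 211, and 3587 are all non-squares in Q, the three subfields Q(sqrt(17)), Q(sqrt(211)), Q(sqrt(3587)) are distinct degree-2 extensions, so [K:Q] = 4 (Klein four Galois group).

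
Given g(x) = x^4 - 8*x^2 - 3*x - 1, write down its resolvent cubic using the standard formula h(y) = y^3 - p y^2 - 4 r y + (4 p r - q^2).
h(y) = y^3 + 8*y^2 + 4*y + 23

Identify coefficients: p = -8, q = -3, r = -1.
Plug into h(y) = y^3 - p y^2 - 4 r y + (4 p r - q^2):
  h(y) = y^3 - (-8) y^2 - 4*(-1) y + (4*(-8)*(-1) - (-3)^2)
       = y^3 + (8) y^2 + (4) y + (23).
Simplifying: h(y) = y^3 + 8*y^2 + 4*y + 23.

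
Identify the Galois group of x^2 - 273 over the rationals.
Gal(K/Q) = Z/2Z (cyclic of order 2)

x^2 - 273 is irreducible over Q since 273 is not a rational square. The splitting field Q(sqrt(273)) has degree 2 over Q, and its unique nontrivial automorphism is sqrt(273) ↦ -sqrt(273). Hence Gal(Q(sqrt(273))/Q) = Z/2Z.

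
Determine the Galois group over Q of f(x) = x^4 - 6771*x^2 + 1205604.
Gal(K/Q) = Z/2Z (cyclic of order 2)

f factors as (x^2 - 183)(x^2 - 6588), so the splitting field is K = Q(sqrt(183), sqrt(6588)). The squarefree part of 183 is 183 and the squarefree part of 6588 is also 183, so sqrt(183) and sqrt(6588) are both rational multiples of sqrt(183). Hence Q(sqrt(183)) = Q(sqrt(6588)) = Q(sqrt(183)), and the splitting field collapses to a single degree-2 extension with Galois group Z/2Z.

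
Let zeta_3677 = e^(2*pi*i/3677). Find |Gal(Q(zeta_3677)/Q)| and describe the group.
|Gal(Q(zeta_3677)/Q)| = phi(3677) = 3676; group ≅ (Z/3677Z)^* ≅ Z/3676Z

The n-th cyclotomic polynomial Φ_3677(x) is the minimal polynomial of zeta_3677 over Q and has degree phi(3677) = 3676. So Q(zeta_3677) is a degree-3676 Galois extension with Galois group (Z/3677Z)^*. (Z/3677Z)^* is cyclic since 3677 is an odd prime power (or 4). Hence Gal(Q(zeta_3677)/Q) ≅ Z/3676Z.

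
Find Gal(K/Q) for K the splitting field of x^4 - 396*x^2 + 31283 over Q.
Gal(K/Q) = V_4 (Klein four-group, Z/2Z × Z/2Z)

f factors as (x^2 - 287)(x^2 - 109), so the splitting field is K = Q(sqrt(287), sqrt(109)). The elements 287, 109, 31283 are all non-squares in Q, so sqrt(287) and sqrt(109) generate independent quadratic extensions. Thus [K:Q] = 4 and Gal(K/Q) is generated by the two order-2 automorphisms sqrt(287) ↦ -sqrt(287) and sqrt(109) ↦ -sqrt(109), giving V_4.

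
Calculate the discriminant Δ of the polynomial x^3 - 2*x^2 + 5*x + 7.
Δ = -2759

For x^3 + a x^2 + b x + c the discriminant is Δ = 18 a b c - 4 a^3 c + a^2 b^2 - 4 b^3 - 27 c^2.
Plug a = -2, b = 5, c = 7:
  18*(-2)*(5)*(7) - 4*(-2)^3*(7) + (-2)^2*(5)^2 - 4*(5)^3 - 27*(7)^2
  = -1260 + (224) + 100 + (-500) + (-1323)
  = -2759.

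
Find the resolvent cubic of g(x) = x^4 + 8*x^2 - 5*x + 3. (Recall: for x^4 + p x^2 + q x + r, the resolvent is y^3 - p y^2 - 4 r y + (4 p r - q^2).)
h(y) = y^3 - 8*y^2 - 12*y + 71

Identify coefficients: p = 8, q = -5, r = 3.
Plug into h(y) = y^3 - p y^2 - 4 r y + (4 p r - q^2):
  h(y) = y^3 - (8) y^2 - 4*(3) y + (4*(8)*(3) - (-5)^2)
       = y^3 + (-8) y^2 + (-12) y + (71).
Simplifying: h(y) = y^3 - 8*y^2 - 12*y + 71.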